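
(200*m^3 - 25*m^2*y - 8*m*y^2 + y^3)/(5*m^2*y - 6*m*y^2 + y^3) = (-40*m^2 - 3*m*y + y^2)/(y*(-m + y))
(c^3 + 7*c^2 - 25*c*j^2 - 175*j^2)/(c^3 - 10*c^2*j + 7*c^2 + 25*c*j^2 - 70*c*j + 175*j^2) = (c + 5*j)/(c - 5*j)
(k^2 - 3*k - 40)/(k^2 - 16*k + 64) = (k + 5)/(k - 8)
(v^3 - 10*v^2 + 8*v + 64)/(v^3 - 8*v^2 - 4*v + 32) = (v - 4)/(v - 2)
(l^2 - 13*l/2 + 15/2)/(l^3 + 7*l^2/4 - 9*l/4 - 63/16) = 8*(l - 5)/(8*l^2 + 26*l + 21)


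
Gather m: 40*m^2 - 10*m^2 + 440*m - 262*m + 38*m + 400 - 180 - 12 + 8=30*m^2 + 216*m + 216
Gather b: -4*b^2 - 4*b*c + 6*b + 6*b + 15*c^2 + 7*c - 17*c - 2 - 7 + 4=-4*b^2 + b*(12 - 4*c) + 15*c^2 - 10*c - 5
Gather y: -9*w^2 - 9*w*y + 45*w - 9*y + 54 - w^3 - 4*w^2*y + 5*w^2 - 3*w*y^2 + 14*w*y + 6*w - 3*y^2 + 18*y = -w^3 - 4*w^2 + 51*w + y^2*(-3*w - 3) + y*(-4*w^2 + 5*w + 9) + 54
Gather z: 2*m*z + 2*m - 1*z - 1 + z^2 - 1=2*m + z^2 + z*(2*m - 1) - 2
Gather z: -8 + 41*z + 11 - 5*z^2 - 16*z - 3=-5*z^2 + 25*z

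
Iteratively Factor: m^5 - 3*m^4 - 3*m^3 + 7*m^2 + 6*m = (m - 2)*(m^4 - m^3 - 5*m^2 - 3*m) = (m - 2)*(m + 1)*(m^3 - 2*m^2 - 3*m) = (m - 2)*(m + 1)^2*(m^2 - 3*m) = (m - 3)*(m - 2)*(m + 1)^2*(m)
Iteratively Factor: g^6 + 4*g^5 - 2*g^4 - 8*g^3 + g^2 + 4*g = (g + 4)*(g^5 - 2*g^3 + g) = (g + 1)*(g + 4)*(g^4 - g^3 - g^2 + g) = (g + 1)^2*(g + 4)*(g^3 - 2*g^2 + g) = (g - 1)*(g + 1)^2*(g + 4)*(g^2 - g) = g*(g - 1)*(g + 1)^2*(g + 4)*(g - 1)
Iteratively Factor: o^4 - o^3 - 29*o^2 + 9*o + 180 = (o - 3)*(o^3 + 2*o^2 - 23*o - 60) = (o - 5)*(o - 3)*(o^2 + 7*o + 12) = (o - 5)*(o - 3)*(o + 3)*(o + 4)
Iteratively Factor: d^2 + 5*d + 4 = (d + 1)*(d + 4)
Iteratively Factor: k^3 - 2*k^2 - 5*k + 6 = (k - 1)*(k^2 - k - 6) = (k - 1)*(k + 2)*(k - 3)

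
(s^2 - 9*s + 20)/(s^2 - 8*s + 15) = (s - 4)/(s - 3)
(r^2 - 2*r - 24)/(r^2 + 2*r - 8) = (r - 6)/(r - 2)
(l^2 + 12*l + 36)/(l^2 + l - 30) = (l + 6)/(l - 5)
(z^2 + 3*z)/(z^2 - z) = (z + 3)/(z - 1)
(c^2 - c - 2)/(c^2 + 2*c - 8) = (c + 1)/(c + 4)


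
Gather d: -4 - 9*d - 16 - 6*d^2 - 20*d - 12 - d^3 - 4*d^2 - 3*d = -d^3 - 10*d^2 - 32*d - 32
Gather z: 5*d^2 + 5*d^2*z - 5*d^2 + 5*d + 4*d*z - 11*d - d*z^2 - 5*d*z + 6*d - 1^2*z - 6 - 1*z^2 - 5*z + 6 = z^2*(-d - 1) + z*(5*d^2 - d - 6)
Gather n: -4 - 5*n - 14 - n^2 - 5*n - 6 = -n^2 - 10*n - 24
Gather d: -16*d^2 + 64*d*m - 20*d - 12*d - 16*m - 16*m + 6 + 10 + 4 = -16*d^2 + d*(64*m - 32) - 32*m + 20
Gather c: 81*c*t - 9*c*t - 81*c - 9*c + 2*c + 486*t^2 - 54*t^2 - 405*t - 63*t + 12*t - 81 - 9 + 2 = c*(72*t - 88) + 432*t^2 - 456*t - 88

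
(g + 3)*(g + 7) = g^2 + 10*g + 21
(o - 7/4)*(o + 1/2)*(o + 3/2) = o^3 + o^2/4 - 11*o/4 - 21/16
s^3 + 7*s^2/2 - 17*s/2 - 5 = (s - 2)*(s + 1/2)*(s + 5)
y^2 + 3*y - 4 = (y - 1)*(y + 4)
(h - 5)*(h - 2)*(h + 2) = h^3 - 5*h^2 - 4*h + 20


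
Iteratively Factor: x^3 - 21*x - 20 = (x + 1)*(x^2 - x - 20) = (x - 5)*(x + 1)*(x + 4)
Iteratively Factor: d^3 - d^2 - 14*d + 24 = (d - 3)*(d^2 + 2*d - 8) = (d - 3)*(d - 2)*(d + 4)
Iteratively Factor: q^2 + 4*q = (q + 4)*(q)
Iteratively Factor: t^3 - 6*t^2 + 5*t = (t - 1)*(t^2 - 5*t) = (t - 5)*(t - 1)*(t)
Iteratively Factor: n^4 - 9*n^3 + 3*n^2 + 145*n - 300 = (n - 3)*(n^3 - 6*n^2 - 15*n + 100) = (n - 5)*(n - 3)*(n^2 - n - 20) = (n - 5)*(n - 3)*(n + 4)*(n - 5)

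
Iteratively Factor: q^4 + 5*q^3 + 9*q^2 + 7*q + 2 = (q + 1)*(q^3 + 4*q^2 + 5*q + 2) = (q + 1)^2*(q^2 + 3*q + 2) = (q + 1)^3*(q + 2)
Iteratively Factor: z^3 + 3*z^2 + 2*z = (z + 1)*(z^2 + 2*z) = (z + 1)*(z + 2)*(z)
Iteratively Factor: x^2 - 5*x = (x - 5)*(x)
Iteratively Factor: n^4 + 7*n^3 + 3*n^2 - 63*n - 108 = (n + 3)*(n^3 + 4*n^2 - 9*n - 36) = (n - 3)*(n + 3)*(n^2 + 7*n + 12) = (n - 3)*(n + 3)^2*(n + 4)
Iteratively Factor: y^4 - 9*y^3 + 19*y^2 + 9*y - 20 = (y - 5)*(y^3 - 4*y^2 - y + 4) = (y - 5)*(y - 4)*(y^2 - 1) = (y - 5)*(y - 4)*(y + 1)*(y - 1)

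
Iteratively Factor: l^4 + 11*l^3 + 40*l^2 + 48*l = (l)*(l^3 + 11*l^2 + 40*l + 48) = l*(l + 4)*(l^2 + 7*l + 12) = l*(l + 3)*(l + 4)*(l + 4)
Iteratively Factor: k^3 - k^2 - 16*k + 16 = (k - 4)*(k^2 + 3*k - 4) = (k - 4)*(k + 4)*(k - 1)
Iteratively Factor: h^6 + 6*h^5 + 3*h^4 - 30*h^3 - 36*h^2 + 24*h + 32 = (h + 2)*(h^5 + 4*h^4 - 5*h^3 - 20*h^2 + 4*h + 16) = (h + 2)^2*(h^4 + 2*h^3 - 9*h^2 - 2*h + 8) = (h + 1)*(h + 2)^2*(h^3 + h^2 - 10*h + 8) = (h - 2)*(h + 1)*(h + 2)^2*(h^2 + 3*h - 4) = (h - 2)*(h + 1)*(h + 2)^2*(h + 4)*(h - 1)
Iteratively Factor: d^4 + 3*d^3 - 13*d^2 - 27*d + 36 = (d - 3)*(d^3 + 6*d^2 + 5*d - 12) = (d - 3)*(d + 3)*(d^2 + 3*d - 4) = (d - 3)*(d - 1)*(d + 3)*(d + 4)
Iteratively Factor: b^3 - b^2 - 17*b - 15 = (b + 1)*(b^2 - 2*b - 15) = (b - 5)*(b + 1)*(b + 3)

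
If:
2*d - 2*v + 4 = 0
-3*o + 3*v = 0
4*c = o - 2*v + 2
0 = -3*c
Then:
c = 0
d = 0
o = 2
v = 2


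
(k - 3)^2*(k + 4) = k^3 - 2*k^2 - 15*k + 36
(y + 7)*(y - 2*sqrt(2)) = y^2 - 2*sqrt(2)*y + 7*y - 14*sqrt(2)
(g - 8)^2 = g^2 - 16*g + 64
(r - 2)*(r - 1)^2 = r^3 - 4*r^2 + 5*r - 2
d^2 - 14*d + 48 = (d - 8)*(d - 6)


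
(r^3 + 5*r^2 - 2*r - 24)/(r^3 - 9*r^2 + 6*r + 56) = (r^3 + 5*r^2 - 2*r - 24)/(r^3 - 9*r^2 + 6*r + 56)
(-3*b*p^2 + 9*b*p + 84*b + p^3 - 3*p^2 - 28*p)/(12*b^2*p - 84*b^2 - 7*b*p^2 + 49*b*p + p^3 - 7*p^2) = (p + 4)/(-4*b + p)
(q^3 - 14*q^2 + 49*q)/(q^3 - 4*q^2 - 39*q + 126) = q*(q - 7)/(q^2 + 3*q - 18)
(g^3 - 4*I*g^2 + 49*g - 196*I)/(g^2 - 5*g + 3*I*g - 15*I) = (g^3 - 4*I*g^2 + 49*g - 196*I)/(g^2 + g*(-5 + 3*I) - 15*I)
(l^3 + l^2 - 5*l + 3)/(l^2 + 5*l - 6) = (l^2 + 2*l - 3)/(l + 6)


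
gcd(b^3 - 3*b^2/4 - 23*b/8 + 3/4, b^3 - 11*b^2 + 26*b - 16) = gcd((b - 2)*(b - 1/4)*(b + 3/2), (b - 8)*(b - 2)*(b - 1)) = b - 2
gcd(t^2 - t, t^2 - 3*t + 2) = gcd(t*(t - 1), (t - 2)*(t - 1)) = t - 1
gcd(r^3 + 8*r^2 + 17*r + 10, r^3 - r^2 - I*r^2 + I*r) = 1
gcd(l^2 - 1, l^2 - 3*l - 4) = l + 1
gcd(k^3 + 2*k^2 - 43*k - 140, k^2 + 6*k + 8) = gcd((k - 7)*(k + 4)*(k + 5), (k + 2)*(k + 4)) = k + 4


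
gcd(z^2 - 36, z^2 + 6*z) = z + 6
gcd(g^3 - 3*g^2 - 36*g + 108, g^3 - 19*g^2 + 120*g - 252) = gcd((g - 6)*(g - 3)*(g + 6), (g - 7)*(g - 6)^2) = g - 6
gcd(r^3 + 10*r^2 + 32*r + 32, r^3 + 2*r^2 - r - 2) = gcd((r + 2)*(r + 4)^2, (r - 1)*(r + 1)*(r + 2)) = r + 2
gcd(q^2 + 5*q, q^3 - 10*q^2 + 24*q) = q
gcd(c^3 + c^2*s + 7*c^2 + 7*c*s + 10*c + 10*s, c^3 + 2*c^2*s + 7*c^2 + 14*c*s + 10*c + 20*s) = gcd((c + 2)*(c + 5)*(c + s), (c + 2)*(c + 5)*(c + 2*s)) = c^2 + 7*c + 10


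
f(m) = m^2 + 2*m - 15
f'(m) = 2*m + 2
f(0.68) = -13.18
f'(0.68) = 3.36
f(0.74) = -12.97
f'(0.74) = 3.48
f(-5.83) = 7.33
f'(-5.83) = -9.66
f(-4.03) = -6.82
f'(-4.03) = -6.06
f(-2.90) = -12.39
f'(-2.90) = -3.80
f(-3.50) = -9.75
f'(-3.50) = -5.00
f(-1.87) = -15.24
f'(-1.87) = -1.74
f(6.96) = 47.36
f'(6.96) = 15.92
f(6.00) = 33.00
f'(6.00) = 14.00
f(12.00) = 153.00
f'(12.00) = 26.00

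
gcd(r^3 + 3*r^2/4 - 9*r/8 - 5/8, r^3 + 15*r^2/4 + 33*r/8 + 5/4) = r^2 + 7*r/4 + 5/8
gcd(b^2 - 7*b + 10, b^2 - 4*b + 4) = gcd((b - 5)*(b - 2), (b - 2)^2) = b - 2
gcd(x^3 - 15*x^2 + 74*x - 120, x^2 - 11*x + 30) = x^2 - 11*x + 30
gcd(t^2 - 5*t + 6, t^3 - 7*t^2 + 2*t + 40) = 1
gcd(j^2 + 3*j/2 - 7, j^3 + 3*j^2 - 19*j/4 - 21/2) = j^2 + 3*j/2 - 7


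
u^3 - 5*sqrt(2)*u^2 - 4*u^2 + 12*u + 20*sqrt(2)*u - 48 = (u - 4)*(u - 3*sqrt(2))*(u - 2*sqrt(2))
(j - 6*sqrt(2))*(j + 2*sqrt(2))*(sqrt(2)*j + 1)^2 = 2*j^4 - 6*sqrt(2)*j^3 - 63*j^2 - 52*sqrt(2)*j - 24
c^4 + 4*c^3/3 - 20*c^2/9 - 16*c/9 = c*(c - 4/3)*(c + 2/3)*(c + 2)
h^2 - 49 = (h - 7)*(h + 7)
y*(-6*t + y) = -6*t*y + y^2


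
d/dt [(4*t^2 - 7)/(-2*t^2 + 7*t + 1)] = (28*t^2 - 20*t + 49)/(4*t^4 - 28*t^3 + 45*t^2 + 14*t + 1)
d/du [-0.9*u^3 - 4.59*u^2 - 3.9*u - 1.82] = -2.7*u^2 - 9.18*u - 3.9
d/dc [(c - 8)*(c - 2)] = 2*c - 10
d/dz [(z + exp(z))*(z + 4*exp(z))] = 5*z*exp(z) + 2*z + 8*exp(2*z) + 5*exp(z)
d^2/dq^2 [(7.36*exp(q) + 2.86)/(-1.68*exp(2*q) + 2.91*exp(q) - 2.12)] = (-20.772864*exp(4*q) - 68.269824*exp(3*q) + 199.22616*exp(2*q) - 28.879374*exp(q) - 50.722696)*exp(q)/(4.741632*exp(6*q) - 24.639552*exp(5*q) + 60.629688*exp(4*q) - 86.827707*exp(3*q) + 76.508892*exp(2*q) - 39.236112*exp(q) + 9.528128)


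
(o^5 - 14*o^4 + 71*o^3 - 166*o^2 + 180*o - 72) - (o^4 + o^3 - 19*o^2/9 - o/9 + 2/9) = o^5 - 15*o^4 + 70*o^3 - 1475*o^2/9 + 1621*o/9 - 650/9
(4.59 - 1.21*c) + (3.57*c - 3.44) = 2.36*c + 1.15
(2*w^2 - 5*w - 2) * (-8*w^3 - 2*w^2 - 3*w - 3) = -16*w^5 + 36*w^4 + 20*w^3 + 13*w^2 + 21*w + 6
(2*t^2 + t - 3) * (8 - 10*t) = -20*t^3 + 6*t^2 + 38*t - 24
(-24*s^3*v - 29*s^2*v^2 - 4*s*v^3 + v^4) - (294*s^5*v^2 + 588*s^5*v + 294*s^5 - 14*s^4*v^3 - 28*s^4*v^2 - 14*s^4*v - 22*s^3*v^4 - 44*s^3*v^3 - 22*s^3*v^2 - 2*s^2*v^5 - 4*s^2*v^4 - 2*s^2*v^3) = -294*s^5*v^2 - 588*s^5*v - 294*s^5 + 14*s^4*v^3 + 28*s^4*v^2 + 14*s^4*v + 22*s^3*v^4 + 44*s^3*v^3 + 22*s^3*v^2 - 24*s^3*v + 2*s^2*v^5 + 4*s^2*v^4 + 2*s^2*v^3 - 29*s^2*v^2 - 4*s*v^3 + v^4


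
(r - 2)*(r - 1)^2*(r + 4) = r^4 - 11*r^2 + 18*r - 8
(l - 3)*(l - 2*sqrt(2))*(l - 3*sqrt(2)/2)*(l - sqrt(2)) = l^4 - 9*sqrt(2)*l^3/2 - 3*l^3 + 13*l^2 + 27*sqrt(2)*l^2/2 - 39*l - 6*sqrt(2)*l + 18*sqrt(2)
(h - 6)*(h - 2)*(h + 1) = h^3 - 7*h^2 + 4*h + 12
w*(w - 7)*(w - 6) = w^3 - 13*w^2 + 42*w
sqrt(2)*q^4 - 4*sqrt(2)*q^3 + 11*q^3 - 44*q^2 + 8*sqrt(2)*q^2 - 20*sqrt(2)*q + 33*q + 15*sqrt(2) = (q - 3)*(q - 1)*(q + 5*sqrt(2))*(sqrt(2)*q + 1)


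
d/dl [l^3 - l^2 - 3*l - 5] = 3*l^2 - 2*l - 3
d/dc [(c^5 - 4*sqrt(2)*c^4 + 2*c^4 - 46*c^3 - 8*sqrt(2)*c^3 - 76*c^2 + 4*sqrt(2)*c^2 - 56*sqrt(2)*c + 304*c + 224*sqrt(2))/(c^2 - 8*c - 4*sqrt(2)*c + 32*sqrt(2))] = (3*c^6 - 24*sqrt(2)*c^5 - 28*c^5 + 2*c^4 + 224*sqrt(2)*c^4 - 160*c^3 + 752*sqrt(2)*c^3 - 4088*sqrt(2)*c^2 - 1264*c^2 - 5312*sqrt(2)*c + 512*c - 1792 + 11520*sqrt(2))/(c^4 - 16*c^3 - 8*sqrt(2)*c^3 + 96*c^2 + 128*sqrt(2)*c^2 - 512*sqrt(2)*c - 512*c + 2048)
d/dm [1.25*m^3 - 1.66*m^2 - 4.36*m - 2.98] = 3.75*m^2 - 3.32*m - 4.36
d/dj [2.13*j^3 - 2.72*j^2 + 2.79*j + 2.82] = 6.39*j^2 - 5.44*j + 2.79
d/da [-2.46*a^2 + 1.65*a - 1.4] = 1.65 - 4.92*a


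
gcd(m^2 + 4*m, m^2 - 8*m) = m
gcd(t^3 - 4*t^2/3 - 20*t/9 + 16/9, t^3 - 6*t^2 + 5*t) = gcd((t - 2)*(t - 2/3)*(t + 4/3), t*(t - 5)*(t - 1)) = 1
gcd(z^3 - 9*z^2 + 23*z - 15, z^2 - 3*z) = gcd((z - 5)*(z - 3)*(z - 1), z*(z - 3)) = z - 3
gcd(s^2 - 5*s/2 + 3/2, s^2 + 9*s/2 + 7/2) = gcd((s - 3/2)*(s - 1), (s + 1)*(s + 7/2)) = 1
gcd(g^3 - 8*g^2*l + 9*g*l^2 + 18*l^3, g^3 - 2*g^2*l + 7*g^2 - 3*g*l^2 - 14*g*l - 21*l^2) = g^2 - 2*g*l - 3*l^2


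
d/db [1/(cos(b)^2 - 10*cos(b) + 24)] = 2*(cos(b) - 5)*sin(b)/(cos(b)^2 - 10*cos(b) + 24)^2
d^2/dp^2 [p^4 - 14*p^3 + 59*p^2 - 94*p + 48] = 12*p^2 - 84*p + 118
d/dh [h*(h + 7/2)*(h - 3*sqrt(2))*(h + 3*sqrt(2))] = 4*h^3 + 21*h^2/2 - 36*h - 63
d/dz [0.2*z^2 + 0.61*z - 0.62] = 0.4*z + 0.61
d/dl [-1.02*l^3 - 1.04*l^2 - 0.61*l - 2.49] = -3.06*l^2 - 2.08*l - 0.61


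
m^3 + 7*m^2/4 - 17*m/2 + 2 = (m - 2)*(m - 1/4)*(m + 4)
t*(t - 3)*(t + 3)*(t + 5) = t^4 + 5*t^3 - 9*t^2 - 45*t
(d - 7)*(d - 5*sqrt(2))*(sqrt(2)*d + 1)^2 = 2*d^4 - 14*d^3 - 8*sqrt(2)*d^3 - 19*d^2 + 56*sqrt(2)*d^2 - 5*sqrt(2)*d + 133*d + 35*sqrt(2)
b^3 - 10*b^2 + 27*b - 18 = (b - 6)*(b - 3)*(b - 1)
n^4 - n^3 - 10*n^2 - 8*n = n*(n - 4)*(n + 1)*(n + 2)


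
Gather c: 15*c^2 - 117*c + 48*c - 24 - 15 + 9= 15*c^2 - 69*c - 30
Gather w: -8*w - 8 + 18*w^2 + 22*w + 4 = 18*w^2 + 14*w - 4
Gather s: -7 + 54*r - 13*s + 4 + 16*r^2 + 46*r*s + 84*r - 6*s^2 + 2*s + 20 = 16*r^2 + 138*r - 6*s^2 + s*(46*r - 11) + 17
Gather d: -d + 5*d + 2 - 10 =4*d - 8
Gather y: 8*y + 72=8*y + 72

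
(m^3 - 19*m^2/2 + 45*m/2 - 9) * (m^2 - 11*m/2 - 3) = m^5 - 15*m^4 + 287*m^3/4 - 417*m^2/4 - 18*m + 27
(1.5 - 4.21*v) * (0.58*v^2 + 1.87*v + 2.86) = -2.4418*v^3 - 7.0027*v^2 - 9.2356*v + 4.29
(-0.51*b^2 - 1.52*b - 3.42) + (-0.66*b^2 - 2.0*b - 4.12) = -1.17*b^2 - 3.52*b - 7.54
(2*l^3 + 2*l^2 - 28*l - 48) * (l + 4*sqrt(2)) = 2*l^4 + 2*l^3 + 8*sqrt(2)*l^3 - 28*l^2 + 8*sqrt(2)*l^2 - 112*sqrt(2)*l - 48*l - 192*sqrt(2)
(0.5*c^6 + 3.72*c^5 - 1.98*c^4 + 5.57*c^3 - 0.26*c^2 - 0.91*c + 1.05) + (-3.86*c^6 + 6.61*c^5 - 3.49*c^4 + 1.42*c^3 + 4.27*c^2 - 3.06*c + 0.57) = -3.36*c^6 + 10.33*c^5 - 5.47*c^4 + 6.99*c^3 + 4.01*c^2 - 3.97*c + 1.62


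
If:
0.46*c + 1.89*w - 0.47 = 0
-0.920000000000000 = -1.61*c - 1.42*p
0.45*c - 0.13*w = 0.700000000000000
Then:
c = 1.52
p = -1.08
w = -0.12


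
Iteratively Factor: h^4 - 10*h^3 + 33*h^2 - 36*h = (h - 3)*(h^3 - 7*h^2 + 12*h) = (h - 3)^2*(h^2 - 4*h) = (h - 4)*(h - 3)^2*(h)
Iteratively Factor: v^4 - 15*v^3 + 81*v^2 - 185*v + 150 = (v - 2)*(v^3 - 13*v^2 + 55*v - 75) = (v - 5)*(v - 2)*(v^2 - 8*v + 15) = (v - 5)^2*(v - 2)*(v - 3)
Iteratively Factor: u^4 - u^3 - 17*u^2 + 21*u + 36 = (u + 4)*(u^3 - 5*u^2 + 3*u + 9) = (u + 1)*(u + 4)*(u^2 - 6*u + 9) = (u - 3)*(u + 1)*(u + 4)*(u - 3)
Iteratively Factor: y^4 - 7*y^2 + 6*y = (y)*(y^3 - 7*y + 6) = y*(y - 2)*(y^2 + 2*y - 3) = y*(y - 2)*(y + 3)*(y - 1)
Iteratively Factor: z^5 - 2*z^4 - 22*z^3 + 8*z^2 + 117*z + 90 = (z - 3)*(z^4 + z^3 - 19*z^2 - 49*z - 30) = (z - 3)*(z + 3)*(z^3 - 2*z^2 - 13*z - 10) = (z - 3)*(z + 1)*(z + 3)*(z^2 - 3*z - 10) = (z - 5)*(z - 3)*(z + 1)*(z + 3)*(z + 2)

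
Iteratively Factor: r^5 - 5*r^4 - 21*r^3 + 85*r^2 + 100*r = (r + 4)*(r^4 - 9*r^3 + 15*r^2 + 25*r) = (r - 5)*(r + 4)*(r^3 - 4*r^2 - 5*r) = (r - 5)^2*(r + 4)*(r^2 + r) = (r - 5)^2*(r + 1)*(r + 4)*(r)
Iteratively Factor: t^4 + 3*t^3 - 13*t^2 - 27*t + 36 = (t + 3)*(t^3 - 13*t + 12) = (t + 3)*(t + 4)*(t^2 - 4*t + 3) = (t - 1)*(t + 3)*(t + 4)*(t - 3)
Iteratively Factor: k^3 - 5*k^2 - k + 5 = (k - 5)*(k^2 - 1) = (k - 5)*(k + 1)*(k - 1)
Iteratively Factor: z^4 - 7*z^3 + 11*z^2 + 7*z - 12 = (z + 1)*(z^3 - 8*z^2 + 19*z - 12) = (z - 1)*(z + 1)*(z^2 - 7*z + 12) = (z - 3)*(z - 1)*(z + 1)*(z - 4)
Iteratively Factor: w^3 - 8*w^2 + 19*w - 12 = (w - 4)*(w^2 - 4*w + 3) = (w - 4)*(w - 3)*(w - 1)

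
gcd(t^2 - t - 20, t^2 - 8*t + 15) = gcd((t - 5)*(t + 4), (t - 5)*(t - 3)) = t - 5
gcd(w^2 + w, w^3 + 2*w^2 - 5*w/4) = w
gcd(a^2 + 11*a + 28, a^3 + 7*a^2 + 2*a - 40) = a + 4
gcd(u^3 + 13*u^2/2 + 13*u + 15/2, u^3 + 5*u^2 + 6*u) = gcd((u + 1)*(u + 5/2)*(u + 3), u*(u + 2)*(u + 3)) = u + 3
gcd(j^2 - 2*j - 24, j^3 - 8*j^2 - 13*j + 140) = j + 4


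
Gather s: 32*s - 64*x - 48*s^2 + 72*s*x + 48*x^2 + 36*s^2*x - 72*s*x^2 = s^2*(36*x - 48) + s*(-72*x^2 + 72*x + 32) + 48*x^2 - 64*x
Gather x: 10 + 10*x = 10*x + 10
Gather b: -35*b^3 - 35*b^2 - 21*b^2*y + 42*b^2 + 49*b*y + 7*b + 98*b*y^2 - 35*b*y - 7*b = -35*b^3 + b^2*(7 - 21*y) + b*(98*y^2 + 14*y)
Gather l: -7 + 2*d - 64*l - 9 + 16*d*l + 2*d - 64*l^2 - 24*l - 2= 4*d - 64*l^2 + l*(16*d - 88) - 18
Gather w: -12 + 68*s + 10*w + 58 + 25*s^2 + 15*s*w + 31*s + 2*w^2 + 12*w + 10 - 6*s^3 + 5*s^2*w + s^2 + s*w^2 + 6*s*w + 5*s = -6*s^3 + 26*s^2 + 104*s + w^2*(s + 2) + w*(5*s^2 + 21*s + 22) + 56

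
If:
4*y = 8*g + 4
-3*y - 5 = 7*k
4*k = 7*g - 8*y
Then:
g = -8/13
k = -8/13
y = -3/13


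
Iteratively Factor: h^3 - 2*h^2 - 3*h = (h - 3)*(h^2 + h) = h*(h - 3)*(h + 1)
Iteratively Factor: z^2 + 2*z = (z)*(z + 2)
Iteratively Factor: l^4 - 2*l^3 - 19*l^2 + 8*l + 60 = (l + 3)*(l^3 - 5*l^2 - 4*l + 20) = (l + 2)*(l + 3)*(l^2 - 7*l + 10) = (l - 5)*(l + 2)*(l + 3)*(l - 2)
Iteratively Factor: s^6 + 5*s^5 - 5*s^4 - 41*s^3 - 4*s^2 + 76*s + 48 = (s - 2)*(s^5 + 7*s^4 + 9*s^3 - 23*s^2 - 50*s - 24) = (s - 2)^2*(s^4 + 9*s^3 + 27*s^2 + 31*s + 12) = (s - 2)^2*(s + 1)*(s^3 + 8*s^2 + 19*s + 12) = (s - 2)^2*(s + 1)*(s + 3)*(s^2 + 5*s + 4) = (s - 2)^2*(s + 1)^2*(s + 3)*(s + 4)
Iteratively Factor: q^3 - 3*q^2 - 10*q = (q - 5)*(q^2 + 2*q) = (q - 5)*(q + 2)*(q)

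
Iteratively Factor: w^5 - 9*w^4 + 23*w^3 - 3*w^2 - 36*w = (w - 3)*(w^4 - 6*w^3 + 5*w^2 + 12*w) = (w - 4)*(w - 3)*(w^3 - 2*w^2 - 3*w) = (w - 4)*(w - 3)^2*(w^2 + w) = (w - 4)*(w - 3)^2*(w + 1)*(w)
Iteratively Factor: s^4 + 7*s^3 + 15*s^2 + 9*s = (s)*(s^3 + 7*s^2 + 15*s + 9) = s*(s + 3)*(s^2 + 4*s + 3) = s*(s + 1)*(s + 3)*(s + 3)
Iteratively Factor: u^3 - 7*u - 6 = (u - 3)*(u^2 + 3*u + 2) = (u - 3)*(u + 2)*(u + 1)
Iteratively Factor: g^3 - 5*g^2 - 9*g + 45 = (g - 5)*(g^2 - 9) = (g - 5)*(g + 3)*(g - 3)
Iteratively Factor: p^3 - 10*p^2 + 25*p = (p)*(p^2 - 10*p + 25) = p*(p - 5)*(p - 5)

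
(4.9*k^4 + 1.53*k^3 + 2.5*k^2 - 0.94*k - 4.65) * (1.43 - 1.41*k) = -6.909*k^5 + 4.8497*k^4 - 1.3371*k^3 + 4.9004*k^2 + 5.2123*k - 6.6495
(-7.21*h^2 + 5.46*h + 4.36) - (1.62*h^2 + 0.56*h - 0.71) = -8.83*h^2 + 4.9*h + 5.07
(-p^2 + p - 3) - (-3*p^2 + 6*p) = 2*p^2 - 5*p - 3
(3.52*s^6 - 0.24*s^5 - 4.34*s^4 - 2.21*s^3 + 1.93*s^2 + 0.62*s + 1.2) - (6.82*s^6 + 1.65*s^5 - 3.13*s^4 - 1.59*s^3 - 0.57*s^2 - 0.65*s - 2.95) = -3.3*s^6 - 1.89*s^5 - 1.21*s^4 - 0.62*s^3 + 2.5*s^2 + 1.27*s + 4.15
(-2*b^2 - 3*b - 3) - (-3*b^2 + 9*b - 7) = b^2 - 12*b + 4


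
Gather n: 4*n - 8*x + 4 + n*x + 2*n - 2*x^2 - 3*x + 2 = n*(x + 6) - 2*x^2 - 11*x + 6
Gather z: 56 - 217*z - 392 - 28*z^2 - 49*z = -28*z^2 - 266*z - 336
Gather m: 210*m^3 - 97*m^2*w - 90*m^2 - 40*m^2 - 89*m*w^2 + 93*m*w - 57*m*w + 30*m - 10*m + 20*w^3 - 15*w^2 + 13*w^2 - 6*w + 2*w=210*m^3 + m^2*(-97*w - 130) + m*(-89*w^2 + 36*w + 20) + 20*w^3 - 2*w^2 - 4*w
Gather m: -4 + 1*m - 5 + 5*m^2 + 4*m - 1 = 5*m^2 + 5*m - 10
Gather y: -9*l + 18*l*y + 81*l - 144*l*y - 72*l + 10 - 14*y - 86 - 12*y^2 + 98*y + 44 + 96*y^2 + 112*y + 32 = 84*y^2 + y*(196 - 126*l)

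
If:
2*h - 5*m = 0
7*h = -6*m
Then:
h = 0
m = 0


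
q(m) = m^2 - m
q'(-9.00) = -19.00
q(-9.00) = 90.00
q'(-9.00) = -19.00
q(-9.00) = 90.00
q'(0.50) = 0.00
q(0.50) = -0.25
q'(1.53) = 2.06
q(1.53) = 0.81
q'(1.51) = 2.02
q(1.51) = 0.77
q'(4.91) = 8.82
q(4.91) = 19.20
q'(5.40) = 9.80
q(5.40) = 23.76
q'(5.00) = 9.00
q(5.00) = 20.00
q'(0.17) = -0.66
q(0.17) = -0.14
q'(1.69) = 2.38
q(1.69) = 1.17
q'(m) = 2*m - 1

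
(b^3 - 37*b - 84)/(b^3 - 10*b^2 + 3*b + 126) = (b + 4)/(b - 6)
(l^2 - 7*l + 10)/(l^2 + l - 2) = (l^2 - 7*l + 10)/(l^2 + l - 2)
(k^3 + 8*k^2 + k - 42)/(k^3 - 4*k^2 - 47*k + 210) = (k^2 + k - 6)/(k^2 - 11*k + 30)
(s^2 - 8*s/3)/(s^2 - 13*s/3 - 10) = s*(8 - 3*s)/(-3*s^2 + 13*s + 30)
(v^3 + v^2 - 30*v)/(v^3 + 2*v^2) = (v^2 + v - 30)/(v*(v + 2))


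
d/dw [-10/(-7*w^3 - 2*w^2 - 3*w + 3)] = 10*(-21*w^2 - 4*w - 3)/(7*w^3 + 2*w^2 + 3*w - 3)^2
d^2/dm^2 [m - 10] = 0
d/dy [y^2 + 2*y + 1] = 2*y + 2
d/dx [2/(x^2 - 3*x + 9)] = 2*(3 - 2*x)/(x^2 - 3*x + 9)^2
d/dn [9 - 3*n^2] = -6*n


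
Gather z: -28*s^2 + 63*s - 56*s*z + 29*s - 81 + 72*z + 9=-28*s^2 + 92*s + z*(72 - 56*s) - 72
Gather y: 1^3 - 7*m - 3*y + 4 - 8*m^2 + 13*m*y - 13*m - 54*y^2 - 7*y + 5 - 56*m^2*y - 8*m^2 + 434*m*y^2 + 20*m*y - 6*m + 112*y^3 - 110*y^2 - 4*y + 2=-16*m^2 - 26*m + 112*y^3 + y^2*(434*m - 164) + y*(-56*m^2 + 33*m - 14) + 12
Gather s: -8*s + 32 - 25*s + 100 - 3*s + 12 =144 - 36*s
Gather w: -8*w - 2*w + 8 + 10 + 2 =20 - 10*w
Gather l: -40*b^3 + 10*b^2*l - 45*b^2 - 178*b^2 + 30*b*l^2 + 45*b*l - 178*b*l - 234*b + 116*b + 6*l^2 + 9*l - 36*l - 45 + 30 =-40*b^3 - 223*b^2 - 118*b + l^2*(30*b + 6) + l*(10*b^2 - 133*b - 27) - 15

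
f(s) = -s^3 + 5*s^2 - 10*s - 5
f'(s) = -3*s^2 + 10*s - 10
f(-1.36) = 20.36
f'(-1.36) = -29.15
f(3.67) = -23.79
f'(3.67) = -13.71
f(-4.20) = 199.29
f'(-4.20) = -104.92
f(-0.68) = 4.43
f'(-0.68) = -18.19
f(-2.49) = 66.34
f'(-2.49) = -53.50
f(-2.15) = 49.55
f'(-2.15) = -45.37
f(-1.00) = 11.00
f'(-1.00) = -23.00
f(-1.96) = 41.34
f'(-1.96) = -41.12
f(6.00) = -101.00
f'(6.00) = -58.00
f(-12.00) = 2563.00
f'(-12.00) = -562.00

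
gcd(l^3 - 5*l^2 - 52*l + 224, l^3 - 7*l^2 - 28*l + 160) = l^2 - 12*l + 32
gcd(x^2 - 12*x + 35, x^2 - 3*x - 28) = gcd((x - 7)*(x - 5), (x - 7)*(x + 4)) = x - 7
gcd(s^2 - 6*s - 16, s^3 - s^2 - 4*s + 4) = s + 2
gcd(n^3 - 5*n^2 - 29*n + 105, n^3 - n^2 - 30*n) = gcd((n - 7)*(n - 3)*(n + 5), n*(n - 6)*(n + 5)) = n + 5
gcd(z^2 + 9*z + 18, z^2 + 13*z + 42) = z + 6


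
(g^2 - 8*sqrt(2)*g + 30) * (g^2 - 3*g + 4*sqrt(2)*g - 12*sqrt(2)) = g^4 - 4*sqrt(2)*g^3 - 3*g^3 - 34*g^2 + 12*sqrt(2)*g^2 + 102*g + 120*sqrt(2)*g - 360*sqrt(2)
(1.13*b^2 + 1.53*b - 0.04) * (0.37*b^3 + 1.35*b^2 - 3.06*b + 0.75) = 0.4181*b^5 + 2.0916*b^4 - 1.4071*b^3 - 3.8883*b^2 + 1.2699*b - 0.03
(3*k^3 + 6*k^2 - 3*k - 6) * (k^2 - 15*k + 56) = 3*k^5 - 39*k^4 + 75*k^3 + 375*k^2 - 78*k - 336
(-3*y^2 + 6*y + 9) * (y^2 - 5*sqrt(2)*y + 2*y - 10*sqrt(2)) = -3*y^4 + 15*sqrt(2)*y^3 + 21*y^2 - 105*sqrt(2)*y + 18*y - 90*sqrt(2)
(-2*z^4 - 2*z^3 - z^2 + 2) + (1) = -2*z^4 - 2*z^3 - z^2 + 3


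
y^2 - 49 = (y - 7)*(y + 7)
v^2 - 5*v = v*(v - 5)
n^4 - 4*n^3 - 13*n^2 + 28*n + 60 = (n - 5)*(n - 3)*(n + 2)^2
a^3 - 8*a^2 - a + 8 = (a - 8)*(a - 1)*(a + 1)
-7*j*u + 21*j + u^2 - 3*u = (-7*j + u)*(u - 3)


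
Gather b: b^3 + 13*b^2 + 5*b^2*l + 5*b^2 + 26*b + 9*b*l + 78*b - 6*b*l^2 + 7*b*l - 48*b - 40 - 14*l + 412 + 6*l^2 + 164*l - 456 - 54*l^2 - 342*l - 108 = b^3 + b^2*(5*l + 18) + b*(-6*l^2 + 16*l + 56) - 48*l^2 - 192*l - 192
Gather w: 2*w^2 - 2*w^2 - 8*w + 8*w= 0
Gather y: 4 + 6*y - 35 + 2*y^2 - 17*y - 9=2*y^2 - 11*y - 40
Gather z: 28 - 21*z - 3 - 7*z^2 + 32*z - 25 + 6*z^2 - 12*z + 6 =-z^2 - z + 6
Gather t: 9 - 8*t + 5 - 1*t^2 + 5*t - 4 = -t^2 - 3*t + 10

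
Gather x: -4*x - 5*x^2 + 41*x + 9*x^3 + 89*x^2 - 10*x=9*x^3 + 84*x^2 + 27*x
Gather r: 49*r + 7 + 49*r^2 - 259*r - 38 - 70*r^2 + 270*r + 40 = -21*r^2 + 60*r + 9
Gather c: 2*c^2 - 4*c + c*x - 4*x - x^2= 2*c^2 + c*(x - 4) - x^2 - 4*x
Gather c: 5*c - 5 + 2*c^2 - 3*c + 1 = 2*c^2 + 2*c - 4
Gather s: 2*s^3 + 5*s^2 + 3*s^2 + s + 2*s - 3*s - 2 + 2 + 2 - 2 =2*s^3 + 8*s^2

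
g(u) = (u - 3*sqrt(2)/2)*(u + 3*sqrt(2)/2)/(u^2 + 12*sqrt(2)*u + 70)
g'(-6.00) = -11.85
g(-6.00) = 7.54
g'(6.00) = 0.04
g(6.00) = 0.15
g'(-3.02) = -0.28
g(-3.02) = 0.17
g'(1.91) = 0.04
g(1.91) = -0.00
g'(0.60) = 0.03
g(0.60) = -0.05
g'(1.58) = 0.04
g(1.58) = -0.02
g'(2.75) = 0.04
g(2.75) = 0.02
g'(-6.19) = -18.32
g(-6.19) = 10.35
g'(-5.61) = -5.74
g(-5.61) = 4.30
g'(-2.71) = -0.21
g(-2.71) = 0.09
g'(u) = (-2*u - 12*sqrt(2))*(u - 3*sqrt(2)/2)*(u + 3*sqrt(2)/2)/(u^2 + 12*sqrt(2)*u + 70)^2 + (u - 3*sqrt(2)/2)/(u^2 + 12*sqrt(2)*u + 70) + (u + 3*sqrt(2)/2)/(u^2 + 12*sqrt(2)*u + 70)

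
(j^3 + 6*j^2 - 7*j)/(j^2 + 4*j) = (j^2 + 6*j - 7)/(j + 4)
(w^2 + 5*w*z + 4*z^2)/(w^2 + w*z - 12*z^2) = (-w - z)/(-w + 3*z)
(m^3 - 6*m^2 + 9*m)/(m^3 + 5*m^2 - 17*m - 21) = m*(m - 3)/(m^2 + 8*m + 7)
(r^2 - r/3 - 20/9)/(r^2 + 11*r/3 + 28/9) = (3*r - 5)/(3*r + 7)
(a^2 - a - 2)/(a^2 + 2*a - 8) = (a + 1)/(a + 4)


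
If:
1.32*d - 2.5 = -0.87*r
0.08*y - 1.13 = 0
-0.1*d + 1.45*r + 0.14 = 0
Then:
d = 1.87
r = 0.03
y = 14.12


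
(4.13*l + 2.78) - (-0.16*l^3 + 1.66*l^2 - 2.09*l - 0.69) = 0.16*l^3 - 1.66*l^2 + 6.22*l + 3.47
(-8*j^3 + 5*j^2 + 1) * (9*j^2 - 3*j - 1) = -72*j^5 + 69*j^4 - 7*j^3 + 4*j^2 - 3*j - 1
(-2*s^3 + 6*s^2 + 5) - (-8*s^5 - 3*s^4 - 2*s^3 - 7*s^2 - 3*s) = 8*s^5 + 3*s^4 + 13*s^2 + 3*s + 5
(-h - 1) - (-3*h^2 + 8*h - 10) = 3*h^2 - 9*h + 9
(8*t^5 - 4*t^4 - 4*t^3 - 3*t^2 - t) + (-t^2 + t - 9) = 8*t^5 - 4*t^4 - 4*t^3 - 4*t^2 - 9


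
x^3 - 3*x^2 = x^2*(x - 3)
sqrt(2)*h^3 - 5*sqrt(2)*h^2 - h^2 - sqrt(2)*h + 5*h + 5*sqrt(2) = (h - 5)*(h - sqrt(2))*(sqrt(2)*h + 1)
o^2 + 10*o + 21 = (o + 3)*(o + 7)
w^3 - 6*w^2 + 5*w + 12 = (w - 4)*(w - 3)*(w + 1)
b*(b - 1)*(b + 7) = b^3 + 6*b^2 - 7*b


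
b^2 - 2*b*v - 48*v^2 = (b - 8*v)*(b + 6*v)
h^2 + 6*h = h*(h + 6)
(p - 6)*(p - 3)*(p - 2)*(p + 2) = p^4 - 9*p^3 + 14*p^2 + 36*p - 72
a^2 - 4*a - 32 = (a - 8)*(a + 4)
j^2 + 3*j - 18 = (j - 3)*(j + 6)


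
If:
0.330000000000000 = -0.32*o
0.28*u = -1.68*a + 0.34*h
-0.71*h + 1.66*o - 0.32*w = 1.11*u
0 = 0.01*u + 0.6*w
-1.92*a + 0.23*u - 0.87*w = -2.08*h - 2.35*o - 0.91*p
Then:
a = 28.8926894701543*w - 0.487959004024145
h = 93.3521126760563*w - 2.41109154929577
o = -1.03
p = 7.1446446536361 - 136.294978663188*w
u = -60.0*w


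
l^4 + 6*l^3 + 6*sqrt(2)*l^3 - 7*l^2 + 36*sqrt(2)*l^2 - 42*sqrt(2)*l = l*(l - 1)*(l + 7)*(l + 6*sqrt(2))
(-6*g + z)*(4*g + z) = -24*g^2 - 2*g*z + z^2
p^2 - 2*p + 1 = (p - 1)^2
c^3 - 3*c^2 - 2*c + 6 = (c - 3)*(c - sqrt(2))*(c + sqrt(2))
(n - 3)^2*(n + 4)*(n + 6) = n^4 + 4*n^3 - 27*n^2 - 54*n + 216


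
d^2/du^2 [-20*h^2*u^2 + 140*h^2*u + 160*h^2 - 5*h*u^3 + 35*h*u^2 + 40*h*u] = 10*h*(-4*h - 3*u + 7)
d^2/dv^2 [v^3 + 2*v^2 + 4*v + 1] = 6*v + 4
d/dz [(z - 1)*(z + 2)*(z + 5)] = 3*z^2 + 12*z + 3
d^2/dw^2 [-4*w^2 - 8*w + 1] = -8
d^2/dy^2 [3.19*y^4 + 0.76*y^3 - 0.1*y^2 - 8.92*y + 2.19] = 38.28*y^2 + 4.56*y - 0.2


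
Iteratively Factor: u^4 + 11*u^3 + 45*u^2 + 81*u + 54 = (u + 3)*(u^3 + 8*u^2 + 21*u + 18) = (u + 3)^2*(u^2 + 5*u + 6) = (u + 2)*(u + 3)^2*(u + 3)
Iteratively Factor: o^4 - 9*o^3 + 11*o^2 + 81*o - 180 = (o - 3)*(o^3 - 6*o^2 - 7*o + 60) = (o - 5)*(o - 3)*(o^2 - o - 12) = (o - 5)*(o - 3)*(o + 3)*(o - 4)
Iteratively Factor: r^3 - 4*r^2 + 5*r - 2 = (r - 1)*(r^2 - 3*r + 2) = (r - 2)*(r - 1)*(r - 1)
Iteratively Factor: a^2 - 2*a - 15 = (a + 3)*(a - 5)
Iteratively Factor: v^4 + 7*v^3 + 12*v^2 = (v + 3)*(v^3 + 4*v^2) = (v + 3)*(v + 4)*(v^2) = v*(v + 3)*(v + 4)*(v)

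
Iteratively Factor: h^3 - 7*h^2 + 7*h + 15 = (h - 5)*(h^2 - 2*h - 3) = (h - 5)*(h + 1)*(h - 3)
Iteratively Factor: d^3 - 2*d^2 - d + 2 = (d + 1)*(d^2 - 3*d + 2) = (d - 1)*(d + 1)*(d - 2)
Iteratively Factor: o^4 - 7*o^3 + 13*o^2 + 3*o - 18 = (o - 3)*(o^3 - 4*o^2 + o + 6) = (o - 3)*(o + 1)*(o^2 - 5*o + 6) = (o - 3)^2*(o + 1)*(o - 2)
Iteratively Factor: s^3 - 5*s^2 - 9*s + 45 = (s - 3)*(s^2 - 2*s - 15) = (s - 5)*(s - 3)*(s + 3)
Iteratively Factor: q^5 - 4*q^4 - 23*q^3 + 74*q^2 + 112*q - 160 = (q + 4)*(q^4 - 8*q^3 + 9*q^2 + 38*q - 40) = (q + 2)*(q + 4)*(q^3 - 10*q^2 + 29*q - 20) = (q - 1)*(q + 2)*(q + 4)*(q^2 - 9*q + 20) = (q - 5)*(q - 1)*(q + 2)*(q + 4)*(q - 4)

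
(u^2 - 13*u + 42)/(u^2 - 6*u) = (u - 7)/u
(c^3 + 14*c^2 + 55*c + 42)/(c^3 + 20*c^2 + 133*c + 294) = (c + 1)/(c + 7)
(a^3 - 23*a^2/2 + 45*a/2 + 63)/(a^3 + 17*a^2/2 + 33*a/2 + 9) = (a^2 - 13*a + 42)/(a^2 + 7*a + 6)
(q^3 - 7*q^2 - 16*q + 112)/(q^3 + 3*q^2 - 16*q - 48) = (q - 7)/(q + 3)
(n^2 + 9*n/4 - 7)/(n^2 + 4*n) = (n - 7/4)/n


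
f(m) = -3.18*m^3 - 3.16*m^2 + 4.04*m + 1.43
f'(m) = -9.54*m^2 - 6.32*m + 4.04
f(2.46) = -55.10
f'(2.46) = -69.24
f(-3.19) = 59.61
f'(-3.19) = -72.88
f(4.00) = -236.49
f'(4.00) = -173.88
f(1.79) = -19.70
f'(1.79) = -37.84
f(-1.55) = -0.58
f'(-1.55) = -9.08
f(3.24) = -126.81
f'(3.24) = -116.58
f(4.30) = -292.46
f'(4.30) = -199.53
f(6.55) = -1001.30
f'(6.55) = -446.65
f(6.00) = -774.97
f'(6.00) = -377.32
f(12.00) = -5900.17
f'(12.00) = -1445.56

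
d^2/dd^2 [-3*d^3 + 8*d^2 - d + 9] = 16 - 18*d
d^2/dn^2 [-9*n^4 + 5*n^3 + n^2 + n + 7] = -108*n^2 + 30*n + 2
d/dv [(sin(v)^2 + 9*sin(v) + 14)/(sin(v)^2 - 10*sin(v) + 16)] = (-19*sin(v)^2 + 4*sin(v) + 284)*cos(v)/((sin(v) - 8)^2*(sin(v) - 2)^2)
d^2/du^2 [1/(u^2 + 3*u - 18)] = 2*(-u^2 - 3*u + (2*u + 3)^2 + 18)/(u^2 + 3*u - 18)^3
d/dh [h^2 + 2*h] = 2*h + 2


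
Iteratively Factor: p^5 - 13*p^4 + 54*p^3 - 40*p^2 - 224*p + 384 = (p - 4)*(p^4 - 9*p^3 + 18*p^2 + 32*p - 96) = (p - 4)^2*(p^3 - 5*p^2 - 2*p + 24) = (p - 4)^2*(p + 2)*(p^2 - 7*p + 12) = (p - 4)^2*(p - 3)*(p + 2)*(p - 4)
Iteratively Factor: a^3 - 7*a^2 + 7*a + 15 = (a + 1)*(a^2 - 8*a + 15) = (a - 3)*(a + 1)*(a - 5)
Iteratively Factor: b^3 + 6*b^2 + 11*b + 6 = (b + 1)*(b^2 + 5*b + 6) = (b + 1)*(b + 2)*(b + 3)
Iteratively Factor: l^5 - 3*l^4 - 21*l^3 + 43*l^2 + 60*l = (l + 1)*(l^4 - 4*l^3 - 17*l^2 + 60*l) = (l + 1)*(l + 4)*(l^3 - 8*l^2 + 15*l) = (l - 5)*(l + 1)*(l + 4)*(l^2 - 3*l) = l*(l - 5)*(l + 1)*(l + 4)*(l - 3)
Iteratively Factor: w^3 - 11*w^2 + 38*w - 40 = (w - 5)*(w^2 - 6*w + 8) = (w - 5)*(w - 2)*(w - 4)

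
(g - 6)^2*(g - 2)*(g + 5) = g^4 - 9*g^3 - 10*g^2 + 228*g - 360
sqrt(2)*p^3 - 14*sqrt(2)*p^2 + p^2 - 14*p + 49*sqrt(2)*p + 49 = (p - 7)^2*(sqrt(2)*p + 1)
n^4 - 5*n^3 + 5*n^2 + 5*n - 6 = (n - 3)*(n - 2)*(n - 1)*(n + 1)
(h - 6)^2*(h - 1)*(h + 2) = h^4 - 11*h^3 + 22*h^2 + 60*h - 72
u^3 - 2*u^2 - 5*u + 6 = (u - 3)*(u - 1)*(u + 2)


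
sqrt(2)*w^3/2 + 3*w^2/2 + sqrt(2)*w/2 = w*(w + sqrt(2))*(sqrt(2)*w/2 + 1/2)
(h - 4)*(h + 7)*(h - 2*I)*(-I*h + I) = -I*h^4 - 2*h^3 - 2*I*h^3 - 4*h^2 + 31*I*h^2 + 62*h - 28*I*h - 56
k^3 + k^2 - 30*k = k*(k - 5)*(k + 6)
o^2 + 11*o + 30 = (o + 5)*(o + 6)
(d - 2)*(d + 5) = d^2 + 3*d - 10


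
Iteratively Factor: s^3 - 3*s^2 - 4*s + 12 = (s - 3)*(s^2 - 4) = (s - 3)*(s + 2)*(s - 2)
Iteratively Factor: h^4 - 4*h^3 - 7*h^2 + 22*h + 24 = (h + 2)*(h^3 - 6*h^2 + 5*h + 12) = (h - 3)*(h + 2)*(h^2 - 3*h - 4) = (h - 4)*(h - 3)*(h + 2)*(h + 1)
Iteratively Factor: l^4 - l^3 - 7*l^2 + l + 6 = (l - 1)*(l^3 - 7*l - 6) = (l - 1)*(l + 1)*(l^2 - l - 6) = (l - 1)*(l + 1)*(l + 2)*(l - 3)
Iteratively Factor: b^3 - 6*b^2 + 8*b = (b)*(b^2 - 6*b + 8) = b*(b - 4)*(b - 2)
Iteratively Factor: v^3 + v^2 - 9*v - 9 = (v + 3)*(v^2 - 2*v - 3) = (v - 3)*(v + 3)*(v + 1)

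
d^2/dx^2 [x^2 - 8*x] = 2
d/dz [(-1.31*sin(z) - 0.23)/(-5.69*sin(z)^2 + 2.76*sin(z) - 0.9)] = (-7.4539*sin(z)^2 - 2.6174*sin(z) + 1.8138)*cos(z)/(32.3761*sin(z)^4 - 31.4088*sin(z)^3 + 17.8596*sin(z)^2 - 4.968*sin(z) + 0.81)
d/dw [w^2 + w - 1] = 2*w + 1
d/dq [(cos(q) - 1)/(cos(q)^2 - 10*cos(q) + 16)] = (cos(q)^2 - 2*cos(q) - 6)*sin(q)/(cos(q)^2 - 10*cos(q) + 16)^2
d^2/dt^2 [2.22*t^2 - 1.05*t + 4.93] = 4.44000000000000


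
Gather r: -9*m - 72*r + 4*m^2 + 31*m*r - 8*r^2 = 4*m^2 - 9*m - 8*r^2 + r*(31*m - 72)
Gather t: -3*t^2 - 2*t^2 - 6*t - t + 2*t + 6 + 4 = -5*t^2 - 5*t + 10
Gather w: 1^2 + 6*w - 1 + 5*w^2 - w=5*w^2 + 5*w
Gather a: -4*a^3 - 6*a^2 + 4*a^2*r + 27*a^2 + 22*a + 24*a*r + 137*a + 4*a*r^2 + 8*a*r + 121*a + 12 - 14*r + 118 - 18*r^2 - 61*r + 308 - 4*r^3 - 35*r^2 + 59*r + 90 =-4*a^3 + a^2*(4*r + 21) + a*(4*r^2 + 32*r + 280) - 4*r^3 - 53*r^2 - 16*r + 528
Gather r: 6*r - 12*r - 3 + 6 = 3 - 6*r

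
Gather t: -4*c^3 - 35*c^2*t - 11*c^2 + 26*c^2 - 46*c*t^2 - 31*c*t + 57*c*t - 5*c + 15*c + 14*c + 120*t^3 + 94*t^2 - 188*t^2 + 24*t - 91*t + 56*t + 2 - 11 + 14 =-4*c^3 + 15*c^2 + 24*c + 120*t^3 + t^2*(-46*c - 94) + t*(-35*c^2 + 26*c - 11) + 5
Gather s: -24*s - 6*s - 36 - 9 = -30*s - 45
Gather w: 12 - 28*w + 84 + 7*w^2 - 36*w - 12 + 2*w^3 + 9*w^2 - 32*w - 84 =2*w^3 + 16*w^2 - 96*w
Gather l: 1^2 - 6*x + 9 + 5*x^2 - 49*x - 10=5*x^2 - 55*x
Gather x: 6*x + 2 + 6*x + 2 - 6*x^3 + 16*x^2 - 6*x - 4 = -6*x^3 + 16*x^2 + 6*x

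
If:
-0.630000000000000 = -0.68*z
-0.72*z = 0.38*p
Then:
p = -1.76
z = 0.93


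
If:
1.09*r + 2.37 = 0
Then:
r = -2.17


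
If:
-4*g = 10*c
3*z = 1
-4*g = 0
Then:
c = 0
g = 0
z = 1/3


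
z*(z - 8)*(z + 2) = z^3 - 6*z^2 - 16*z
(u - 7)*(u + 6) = u^2 - u - 42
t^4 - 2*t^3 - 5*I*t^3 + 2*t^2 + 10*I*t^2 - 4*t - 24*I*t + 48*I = (t - 2)*(t - 4*I)*(t - 3*I)*(t + 2*I)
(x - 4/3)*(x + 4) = x^2 + 8*x/3 - 16/3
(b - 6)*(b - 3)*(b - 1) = b^3 - 10*b^2 + 27*b - 18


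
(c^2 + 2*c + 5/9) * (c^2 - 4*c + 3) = c^4 - 2*c^3 - 40*c^2/9 + 34*c/9 + 5/3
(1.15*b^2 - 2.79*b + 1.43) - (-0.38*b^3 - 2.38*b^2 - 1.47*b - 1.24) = 0.38*b^3 + 3.53*b^2 - 1.32*b + 2.67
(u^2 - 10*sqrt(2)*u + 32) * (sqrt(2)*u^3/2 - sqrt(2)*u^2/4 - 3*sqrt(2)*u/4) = sqrt(2)*u^5/2 - 10*u^4 - sqrt(2)*u^4/4 + 5*u^3 + 61*sqrt(2)*u^3/4 - 8*sqrt(2)*u^2 + 15*u^2 - 24*sqrt(2)*u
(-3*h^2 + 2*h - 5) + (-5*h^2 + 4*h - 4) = -8*h^2 + 6*h - 9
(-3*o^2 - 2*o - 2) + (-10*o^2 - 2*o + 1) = -13*o^2 - 4*o - 1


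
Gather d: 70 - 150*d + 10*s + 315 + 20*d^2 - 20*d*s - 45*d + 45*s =20*d^2 + d*(-20*s - 195) + 55*s + 385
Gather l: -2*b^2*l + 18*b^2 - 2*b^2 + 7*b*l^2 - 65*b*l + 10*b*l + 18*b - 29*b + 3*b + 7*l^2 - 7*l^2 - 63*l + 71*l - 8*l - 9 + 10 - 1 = 16*b^2 + 7*b*l^2 - 8*b + l*(-2*b^2 - 55*b)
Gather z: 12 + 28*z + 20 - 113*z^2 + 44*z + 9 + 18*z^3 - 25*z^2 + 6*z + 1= 18*z^3 - 138*z^2 + 78*z + 42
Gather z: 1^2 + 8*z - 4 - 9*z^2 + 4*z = -9*z^2 + 12*z - 3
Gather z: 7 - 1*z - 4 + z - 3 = 0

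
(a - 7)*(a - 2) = a^2 - 9*a + 14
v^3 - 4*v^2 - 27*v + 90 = (v - 6)*(v - 3)*(v + 5)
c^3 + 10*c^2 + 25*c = c*(c + 5)^2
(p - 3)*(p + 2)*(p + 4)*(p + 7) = p^4 + 10*p^3 + 11*p^2 - 94*p - 168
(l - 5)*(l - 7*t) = l^2 - 7*l*t - 5*l + 35*t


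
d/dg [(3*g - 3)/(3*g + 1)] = 12/(3*g + 1)^2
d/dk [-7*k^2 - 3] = -14*k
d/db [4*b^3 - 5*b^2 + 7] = 2*b*(6*b - 5)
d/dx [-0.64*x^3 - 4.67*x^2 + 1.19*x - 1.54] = -1.92*x^2 - 9.34*x + 1.19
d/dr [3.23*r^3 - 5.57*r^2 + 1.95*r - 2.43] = 9.69*r^2 - 11.14*r + 1.95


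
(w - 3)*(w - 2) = w^2 - 5*w + 6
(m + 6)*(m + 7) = m^2 + 13*m + 42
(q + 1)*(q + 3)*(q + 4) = q^3 + 8*q^2 + 19*q + 12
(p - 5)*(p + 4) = p^2 - p - 20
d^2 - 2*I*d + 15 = (d - 5*I)*(d + 3*I)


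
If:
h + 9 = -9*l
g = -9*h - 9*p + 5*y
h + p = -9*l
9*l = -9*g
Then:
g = 5*y/82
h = 45*y/82 - 9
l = -5*y/82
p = 9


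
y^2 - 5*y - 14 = (y - 7)*(y + 2)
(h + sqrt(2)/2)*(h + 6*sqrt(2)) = h^2 + 13*sqrt(2)*h/2 + 6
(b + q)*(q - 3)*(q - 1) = b*q^2 - 4*b*q + 3*b + q^3 - 4*q^2 + 3*q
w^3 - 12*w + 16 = (w - 2)^2*(w + 4)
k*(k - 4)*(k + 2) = k^3 - 2*k^2 - 8*k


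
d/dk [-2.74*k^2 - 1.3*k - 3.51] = -5.48*k - 1.3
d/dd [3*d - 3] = 3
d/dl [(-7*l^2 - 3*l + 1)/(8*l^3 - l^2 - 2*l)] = (56*l^4 + 48*l^3 - 13*l^2 + 2*l + 2)/(l^2*(64*l^4 - 16*l^3 - 31*l^2 + 4*l + 4))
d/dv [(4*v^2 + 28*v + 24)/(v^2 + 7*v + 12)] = 24*(2*v + 7)/(v^2 + 7*v + 12)^2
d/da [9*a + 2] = 9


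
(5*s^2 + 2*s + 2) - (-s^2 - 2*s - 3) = 6*s^2 + 4*s + 5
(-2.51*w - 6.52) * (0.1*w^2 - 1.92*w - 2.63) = -0.251*w^3 + 4.1672*w^2 + 19.1197*w + 17.1476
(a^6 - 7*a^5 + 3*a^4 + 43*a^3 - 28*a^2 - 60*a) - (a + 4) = a^6 - 7*a^5 + 3*a^4 + 43*a^3 - 28*a^2 - 61*a - 4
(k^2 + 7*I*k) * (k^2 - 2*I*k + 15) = k^4 + 5*I*k^3 + 29*k^2 + 105*I*k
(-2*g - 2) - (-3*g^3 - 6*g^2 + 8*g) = 3*g^3 + 6*g^2 - 10*g - 2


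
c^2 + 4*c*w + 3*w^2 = (c + w)*(c + 3*w)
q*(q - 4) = q^2 - 4*q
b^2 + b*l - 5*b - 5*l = (b - 5)*(b + l)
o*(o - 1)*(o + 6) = o^3 + 5*o^2 - 6*o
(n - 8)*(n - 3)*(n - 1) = n^3 - 12*n^2 + 35*n - 24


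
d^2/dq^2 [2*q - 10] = 0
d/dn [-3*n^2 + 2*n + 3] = 2 - 6*n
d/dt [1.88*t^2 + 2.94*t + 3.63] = 3.76*t + 2.94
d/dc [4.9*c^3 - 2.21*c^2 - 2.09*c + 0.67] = 14.7*c^2 - 4.42*c - 2.09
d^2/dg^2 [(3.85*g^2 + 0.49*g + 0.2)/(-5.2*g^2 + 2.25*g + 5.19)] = (-1.13686837721616e-13*g^4 - 116.5892*g^3 - 655.8708*g^2 - 65.30472*g - 208.78422)/(140.608*g^6 - 182.52*g^5 - 342.0378*g^4 + 352.947375*g^3 + 341.380035*g^2 - 181.818675*g - 139.798359)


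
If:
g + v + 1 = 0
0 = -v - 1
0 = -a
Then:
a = 0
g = 0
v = -1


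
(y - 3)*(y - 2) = y^2 - 5*y + 6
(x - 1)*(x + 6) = x^2 + 5*x - 6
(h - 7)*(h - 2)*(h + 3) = h^3 - 6*h^2 - 13*h + 42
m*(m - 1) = m^2 - m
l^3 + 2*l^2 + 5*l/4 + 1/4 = (l + 1/2)^2*(l + 1)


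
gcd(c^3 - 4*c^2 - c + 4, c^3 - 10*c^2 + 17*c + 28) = c^2 - 3*c - 4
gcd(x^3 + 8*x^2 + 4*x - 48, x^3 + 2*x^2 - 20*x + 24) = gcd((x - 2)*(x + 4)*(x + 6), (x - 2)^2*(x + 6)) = x^2 + 4*x - 12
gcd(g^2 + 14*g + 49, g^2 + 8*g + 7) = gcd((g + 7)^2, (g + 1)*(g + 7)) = g + 7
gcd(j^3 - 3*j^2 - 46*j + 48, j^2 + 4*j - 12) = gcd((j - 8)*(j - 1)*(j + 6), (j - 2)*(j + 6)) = j + 6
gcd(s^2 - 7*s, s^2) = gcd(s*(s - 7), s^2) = s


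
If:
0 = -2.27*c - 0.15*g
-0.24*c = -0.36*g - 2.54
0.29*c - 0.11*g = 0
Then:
No Solution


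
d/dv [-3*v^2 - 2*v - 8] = -6*v - 2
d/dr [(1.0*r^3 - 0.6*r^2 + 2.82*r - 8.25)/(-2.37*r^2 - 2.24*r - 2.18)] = (-2.37*r^4 - 4.48*r^3 + 1.4874*r^2 - 36.489*r - 24.6276)/(5.6169*r^4 + 10.6176*r^3 + 15.3508*r^2 + 9.7664*r + 4.7524)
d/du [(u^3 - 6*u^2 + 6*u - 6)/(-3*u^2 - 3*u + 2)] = 3*(-u^4 - 2*u^3 + 14*u^2 - 20*u - 2)/(9*u^4 + 18*u^3 - 3*u^2 - 12*u + 4)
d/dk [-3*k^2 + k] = 1 - 6*k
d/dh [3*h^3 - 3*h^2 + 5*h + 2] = 9*h^2 - 6*h + 5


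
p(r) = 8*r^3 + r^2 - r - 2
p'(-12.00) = 3431.00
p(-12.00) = -13670.00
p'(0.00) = -1.00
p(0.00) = -2.00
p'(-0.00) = -1.00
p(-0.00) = -2.00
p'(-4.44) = 463.25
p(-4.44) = -678.07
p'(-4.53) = 482.44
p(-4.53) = -720.63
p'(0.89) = 19.79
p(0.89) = 3.54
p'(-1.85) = 77.44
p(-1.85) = -47.38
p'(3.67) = 329.59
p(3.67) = 403.25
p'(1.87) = 86.67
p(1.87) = 51.94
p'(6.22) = 939.96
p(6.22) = 1955.60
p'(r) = 24*r^2 + 2*r - 1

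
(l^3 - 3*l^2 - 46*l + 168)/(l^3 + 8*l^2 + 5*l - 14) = (l^2 - 10*l + 24)/(l^2 + l - 2)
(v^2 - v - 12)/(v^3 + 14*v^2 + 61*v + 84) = (v - 4)/(v^2 + 11*v + 28)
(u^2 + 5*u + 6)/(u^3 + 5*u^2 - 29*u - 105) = (u + 2)/(u^2 + 2*u - 35)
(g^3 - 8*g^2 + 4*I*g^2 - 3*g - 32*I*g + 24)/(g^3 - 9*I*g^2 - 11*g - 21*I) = (g^2 + g*(-8 + 3*I) - 24*I)/(g^2 - 10*I*g - 21)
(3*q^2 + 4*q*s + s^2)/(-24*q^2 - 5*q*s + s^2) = (-q - s)/(8*q - s)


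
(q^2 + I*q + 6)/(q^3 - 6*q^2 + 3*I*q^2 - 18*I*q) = (q - 2*I)/(q*(q - 6))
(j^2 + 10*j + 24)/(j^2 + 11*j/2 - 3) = 2*(j + 4)/(2*j - 1)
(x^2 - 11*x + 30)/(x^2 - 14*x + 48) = (x - 5)/(x - 8)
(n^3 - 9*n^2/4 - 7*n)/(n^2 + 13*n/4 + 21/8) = 2*n*(n - 4)/(2*n + 3)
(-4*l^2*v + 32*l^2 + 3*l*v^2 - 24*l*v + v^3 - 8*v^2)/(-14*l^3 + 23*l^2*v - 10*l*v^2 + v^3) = (4*l*v - 32*l + v^2 - 8*v)/(14*l^2 - 9*l*v + v^2)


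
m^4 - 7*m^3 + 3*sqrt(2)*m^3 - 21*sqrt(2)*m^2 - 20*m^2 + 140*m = m*(m - 7)*(m - 2*sqrt(2))*(m + 5*sqrt(2))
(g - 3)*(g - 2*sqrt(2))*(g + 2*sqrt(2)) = g^3 - 3*g^2 - 8*g + 24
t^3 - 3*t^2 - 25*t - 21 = (t - 7)*(t + 1)*(t + 3)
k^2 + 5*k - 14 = (k - 2)*(k + 7)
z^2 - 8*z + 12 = (z - 6)*(z - 2)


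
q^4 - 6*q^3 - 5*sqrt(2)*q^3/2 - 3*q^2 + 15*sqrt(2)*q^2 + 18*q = q*(q - 6)*(q - 3*sqrt(2))*(q + sqrt(2)/2)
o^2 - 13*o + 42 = (o - 7)*(o - 6)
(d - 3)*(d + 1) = d^2 - 2*d - 3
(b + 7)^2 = b^2 + 14*b + 49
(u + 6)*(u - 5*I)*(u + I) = u^3 + 6*u^2 - 4*I*u^2 + 5*u - 24*I*u + 30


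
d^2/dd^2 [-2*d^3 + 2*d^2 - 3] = 4 - 12*d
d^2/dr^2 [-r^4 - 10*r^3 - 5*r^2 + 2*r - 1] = -12*r^2 - 60*r - 10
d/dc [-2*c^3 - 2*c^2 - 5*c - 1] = -6*c^2 - 4*c - 5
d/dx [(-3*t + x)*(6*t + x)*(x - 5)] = -18*t^2 + 6*t*x - 15*t + 3*x^2 - 10*x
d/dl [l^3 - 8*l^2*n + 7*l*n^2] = 3*l^2 - 16*l*n + 7*n^2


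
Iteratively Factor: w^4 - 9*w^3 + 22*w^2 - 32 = (w + 1)*(w^3 - 10*w^2 + 32*w - 32) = (w - 2)*(w + 1)*(w^2 - 8*w + 16) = (w - 4)*(w - 2)*(w + 1)*(w - 4)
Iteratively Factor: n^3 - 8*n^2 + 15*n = (n - 3)*(n^2 - 5*n) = n*(n - 3)*(n - 5)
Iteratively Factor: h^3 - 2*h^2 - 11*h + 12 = (h - 1)*(h^2 - h - 12) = (h - 4)*(h - 1)*(h + 3)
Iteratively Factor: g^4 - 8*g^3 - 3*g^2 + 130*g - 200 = (g - 2)*(g^3 - 6*g^2 - 15*g + 100) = (g - 5)*(g - 2)*(g^2 - g - 20) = (g - 5)*(g - 2)*(g + 4)*(g - 5)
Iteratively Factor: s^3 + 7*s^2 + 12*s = (s + 4)*(s^2 + 3*s) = s*(s + 4)*(s + 3)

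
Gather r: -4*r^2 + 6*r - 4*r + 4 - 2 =-4*r^2 + 2*r + 2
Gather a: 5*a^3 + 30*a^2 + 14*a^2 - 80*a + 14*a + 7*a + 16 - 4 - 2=5*a^3 + 44*a^2 - 59*a + 10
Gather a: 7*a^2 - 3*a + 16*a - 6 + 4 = 7*a^2 + 13*a - 2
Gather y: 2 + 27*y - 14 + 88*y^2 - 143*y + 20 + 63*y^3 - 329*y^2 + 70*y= 63*y^3 - 241*y^2 - 46*y + 8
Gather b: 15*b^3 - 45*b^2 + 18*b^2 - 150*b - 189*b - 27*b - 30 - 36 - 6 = 15*b^3 - 27*b^2 - 366*b - 72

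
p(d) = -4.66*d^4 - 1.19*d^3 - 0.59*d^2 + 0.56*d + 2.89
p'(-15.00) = 62125.01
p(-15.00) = -232034.51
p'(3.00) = -538.39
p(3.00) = -410.33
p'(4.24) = -1489.46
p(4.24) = -1602.13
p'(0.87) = -15.44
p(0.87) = -0.52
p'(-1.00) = 16.81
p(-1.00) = -1.73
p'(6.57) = -5447.47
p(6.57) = -9038.93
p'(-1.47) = 53.79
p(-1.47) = -17.19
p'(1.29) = -46.92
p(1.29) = -12.83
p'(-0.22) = 0.85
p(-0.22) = 2.74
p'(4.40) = -1661.58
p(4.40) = -1854.05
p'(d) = -18.64*d^3 - 3.57*d^2 - 1.18*d + 0.56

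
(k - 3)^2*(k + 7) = k^3 + k^2 - 33*k + 63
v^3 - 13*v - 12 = (v - 4)*(v + 1)*(v + 3)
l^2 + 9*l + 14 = (l + 2)*(l + 7)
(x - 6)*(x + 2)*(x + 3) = x^3 - x^2 - 24*x - 36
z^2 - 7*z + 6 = (z - 6)*(z - 1)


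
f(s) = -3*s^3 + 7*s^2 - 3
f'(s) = -9*s^2 + 14*s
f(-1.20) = 12.26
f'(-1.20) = -29.76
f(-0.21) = -2.66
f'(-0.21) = -3.34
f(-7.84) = 1872.93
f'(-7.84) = -662.95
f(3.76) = -63.51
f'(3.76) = -74.60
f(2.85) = -15.59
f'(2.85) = -33.20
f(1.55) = 2.65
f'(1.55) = 0.08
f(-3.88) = 277.61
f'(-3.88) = -189.81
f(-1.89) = 42.26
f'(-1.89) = -58.61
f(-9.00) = 2751.00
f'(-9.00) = -855.00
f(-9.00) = 2751.00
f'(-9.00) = -855.00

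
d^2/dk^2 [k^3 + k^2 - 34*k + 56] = 6*k + 2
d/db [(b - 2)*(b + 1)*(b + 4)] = 3*b^2 + 6*b - 6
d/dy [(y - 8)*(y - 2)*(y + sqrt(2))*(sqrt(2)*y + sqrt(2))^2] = 10*y^4 - 64*y^3 + 8*sqrt(2)*y^3 - 48*sqrt(2)*y^2 - 18*y^2 - 12*sqrt(2)*y + 88*y + 32 + 44*sqrt(2)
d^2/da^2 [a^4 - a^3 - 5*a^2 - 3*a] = 12*a^2 - 6*a - 10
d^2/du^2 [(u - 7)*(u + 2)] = 2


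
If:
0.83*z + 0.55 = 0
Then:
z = -0.66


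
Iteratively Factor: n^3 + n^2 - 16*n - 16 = (n - 4)*(n^2 + 5*n + 4) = (n - 4)*(n + 1)*(n + 4)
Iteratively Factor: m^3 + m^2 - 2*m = (m + 2)*(m^2 - m) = m*(m + 2)*(m - 1)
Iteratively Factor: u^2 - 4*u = (u - 4)*(u)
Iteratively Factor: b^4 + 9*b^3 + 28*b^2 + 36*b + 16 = (b + 4)*(b^3 + 5*b^2 + 8*b + 4) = (b + 2)*(b + 4)*(b^2 + 3*b + 2) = (b + 2)^2*(b + 4)*(b + 1)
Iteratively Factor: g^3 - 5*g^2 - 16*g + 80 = (g + 4)*(g^2 - 9*g + 20) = (g - 4)*(g + 4)*(g - 5)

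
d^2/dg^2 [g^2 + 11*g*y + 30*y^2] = 2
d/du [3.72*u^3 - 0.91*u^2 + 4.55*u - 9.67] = 11.16*u^2 - 1.82*u + 4.55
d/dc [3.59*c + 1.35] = 3.59000000000000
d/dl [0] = 0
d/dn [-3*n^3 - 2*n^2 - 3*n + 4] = -9*n^2 - 4*n - 3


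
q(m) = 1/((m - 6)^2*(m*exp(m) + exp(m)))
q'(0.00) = -0.05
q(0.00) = 0.03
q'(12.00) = 0.00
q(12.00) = 0.00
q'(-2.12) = -0.02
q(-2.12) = -0.11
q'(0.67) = -0.01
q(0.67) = 0.01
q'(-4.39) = 0.11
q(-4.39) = -0.22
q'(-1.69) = -0.09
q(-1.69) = -0.13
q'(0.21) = -0.03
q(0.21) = 0.02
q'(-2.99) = 0.03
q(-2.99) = -0.12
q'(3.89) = -0.00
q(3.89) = 0.00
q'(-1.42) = -0.30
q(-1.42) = -0.18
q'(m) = (-m*exp(m) - 2*exp(m))/((m - 6)^2*(m*exp(m) + exp(m))^2) - 2/((m - 6)^3*(m*exp(m) + exp(m))) = (-2*m + (-m - 2)*(m - 6) - 2)*exp(-m)/((m - 6)^3*(m + 1)^2)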